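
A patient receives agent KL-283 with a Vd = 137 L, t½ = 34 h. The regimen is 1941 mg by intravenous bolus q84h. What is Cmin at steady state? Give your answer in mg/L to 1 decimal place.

3.1 mg/L

Over one 84-h interval, 84/34 ≈ 2.4706 half-lives elapse, leaving f ≈ 0.1804 of each dose.
Accumulation ratio R = 1/(1 − f) ≈ 1/0.8196 ≈ 1.2201.
Single-dose peak C₀ = D/Vd = 1941/137 ≈ 14.168 mg/L.
Cmax,ss = C₀/(1 − f) ≈ 14.168/0.8196 ≈ 17.286 mg/L.
One interval later, Cmin,ss = Cmax,ss·e^(−kτ) ≈ 17.286 × 0.1804 ≈ 3.118 mg/L.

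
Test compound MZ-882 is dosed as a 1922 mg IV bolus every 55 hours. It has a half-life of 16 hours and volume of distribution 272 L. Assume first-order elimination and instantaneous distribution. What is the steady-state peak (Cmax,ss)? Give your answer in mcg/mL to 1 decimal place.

7.8 mcg/mL

τ/t½ = 55/16 ≈ 3.4375, so fraction remaining f = (1/2)^(55/16) ≈ 0.0923.
Accumulation ratio R = 1/(1 − f) ≈ 1/0.9077 ≈ 1.1017.
Single-dose peak C₀ = D/Vd = 1922/272 ≈ 7.066 mcg/mL.
Steady-state peak Cmax,ss = C₀·R ≈ 7.066 × 1.1017 ≈ 7.785 mcg/mL.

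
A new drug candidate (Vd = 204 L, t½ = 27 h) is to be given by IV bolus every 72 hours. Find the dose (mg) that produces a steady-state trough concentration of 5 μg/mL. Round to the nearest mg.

τ/t½ = 72/27 ≈ 2.6667, so f = (1/2)^(72/27) ≈ 0.157490.
Cmin,ss = (D/Vd)·f/(1−f), so D = Cmin,ss·Vd·(1−f)/f.
D = 5 × 204 × (1−f)/f ≈ 5 × 204 × 5.34961 ≈ 5456.60 mg.

5457 mg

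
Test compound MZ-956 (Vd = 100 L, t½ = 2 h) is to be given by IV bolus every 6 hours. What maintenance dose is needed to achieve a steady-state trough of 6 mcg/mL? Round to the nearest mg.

4200 mg

τ/t½ = 6/2 ≈ 3, so f = (1/2)^(6/2) ≈ 0.125000.
Cmin,ss = (D/Vd)·f/(1−f), so D = Cmin,ss·Vd·(1−f)/f.
D = 6 × 100 × (1−f)/f ≈ 6 × 100 × 7.00000 ≈ 4200.00 mg.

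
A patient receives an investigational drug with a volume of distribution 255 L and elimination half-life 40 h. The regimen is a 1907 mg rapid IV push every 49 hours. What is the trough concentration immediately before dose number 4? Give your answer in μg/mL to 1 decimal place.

f = (1/2)^(τ/t½) = (1/2)^(49/40) ≈ 0.4278.
C₀ = D/Vd = 1907/255 ≈ 7.478 μg/mL.
Before the 4th dose, 3 doses have been given. Superposition: Cmin = C₀·(f + f² + … + f^3).
≈ 7.478 × (0.4278 + 0.1830 + 0.0783) ≈ 7.478 × 0.6891 ≈ 5.153 μg/mL.

5.2 μg/mL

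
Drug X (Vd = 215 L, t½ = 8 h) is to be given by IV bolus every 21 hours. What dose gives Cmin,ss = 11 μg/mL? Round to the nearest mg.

τ/t½ = 21/8 ≈ 2.625, so f = (1/2)^(21/8) ≈ 0.162105.
Cmin,ss = (D/Vd)·f/(1−f), so D = Cmin,ss·Vd·(1−f)/f.
D = 11 × 215 × (1−f)/f ≈ 11 × 215 × 5.16884 ≈ 12224.31 mg.

12224 mg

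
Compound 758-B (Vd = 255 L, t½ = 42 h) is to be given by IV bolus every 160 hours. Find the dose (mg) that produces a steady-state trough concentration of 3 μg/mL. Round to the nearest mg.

9961 mg

τ/t½ = 160/42 ≈ 3.8095, so f = (1/2)^(160/42) ≈ 0.071321.
Cmin,ss = (D/Vd)·f/(1−f), so D = Cmin,ss·Vd·(1−f)/f.
D = 3 × 255 × (1−f)/f ≈ 3 × 255 × 13.02112 ≈ 9961.16 mg.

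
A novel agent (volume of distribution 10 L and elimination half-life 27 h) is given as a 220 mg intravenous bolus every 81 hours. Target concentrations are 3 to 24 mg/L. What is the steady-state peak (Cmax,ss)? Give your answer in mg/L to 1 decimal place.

25.1 mg/L

The dosing interval is 3 half-lives, so f = 2^(−3) = 0.125.
At steady state, R = 1/(1 − 0.125) = 8/7.
Single-dose peak C₀ = D/Vd = 220/10 = 22 mg/L.
Steady-state peak Cmax,ss = C₀·R = 22 × 8/7 ≈ 25.143 mg/L.
Peak 25.1 mg/L vs MTC 24 mg/L: exceeds toxic threshold.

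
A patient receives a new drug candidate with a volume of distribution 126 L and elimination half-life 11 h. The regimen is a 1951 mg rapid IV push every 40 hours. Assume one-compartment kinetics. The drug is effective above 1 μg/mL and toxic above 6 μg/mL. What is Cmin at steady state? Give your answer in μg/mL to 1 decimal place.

1.4 μg/mL

τ/t½ = 40/11 ≈ 3.6364, so fraction remaining f = (1/2)^(40/11) ≈ 0.0804.
Accumulation ratio R = 1/(1 − f) ≈ 1/0.9196 ≈ 1.0874.
Single-dose peak C₀ = D/Vd = 1951/126 ≈ 15.484 μg/mL.
Steady-state peak Cmax,ss = C₀·R ≈ 15.484 × 1.0874 ≈ 16.837 μg/mL.
Steady-state trough Cmin,ss = Cmax,ss·f ≈ 16.837 × 0.0804 ≈ 1.354 μg/mL.
Trough 1.4 μg/mL vs MEC 1 μg/mL: adequate.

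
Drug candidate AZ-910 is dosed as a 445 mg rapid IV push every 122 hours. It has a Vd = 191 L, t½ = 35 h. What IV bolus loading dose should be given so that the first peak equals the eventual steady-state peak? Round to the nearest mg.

f = (1/2)^(122/35) ≈ 0.089268; accumulation ratio R = 1/(1−f) ≈ 1.09802.
Loading dose to hit Cmax,ss on first dose: D_load = D_maint·R ≈ 445 × 1.09802 ≈ 488.62 mg.

489 mg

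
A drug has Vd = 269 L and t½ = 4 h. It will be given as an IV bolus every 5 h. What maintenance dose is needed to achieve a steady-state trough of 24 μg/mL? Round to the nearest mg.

τ/t½ = 5/4 ≈ 1.25, so f = (1/2)^(5/4) ≈ 0.420448.
Cmin,ss = (D/Vd)·f/(1−f), so D = Cmin,ss·Vd·(1−f)/f.
D = 24 × 269 × (1−f)/f ≈ 24 × 269 × 1.37842 ≈ 8899.08 mg.

8899 mg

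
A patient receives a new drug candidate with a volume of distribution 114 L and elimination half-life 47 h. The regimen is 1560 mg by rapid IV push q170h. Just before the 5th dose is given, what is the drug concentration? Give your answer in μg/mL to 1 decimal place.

f = (1/2)^(τ/t½) = (1/2)^(170/47) ≈ 0.0815.
C₀ = D/Vd = 1560/114 ≈ 13.684 μg/mL.
Before the 5th dose, 4 doses have been given. Superposition: Cmin = C₀·(f + f² + … + f^4).
≈ 13.684 × (0.0815 + 0.0066 + 0.0005 + 0.0000) ≈ 13.684 × 0.0886 ≈ 1.212 μg/mL.

1.2 μg/mL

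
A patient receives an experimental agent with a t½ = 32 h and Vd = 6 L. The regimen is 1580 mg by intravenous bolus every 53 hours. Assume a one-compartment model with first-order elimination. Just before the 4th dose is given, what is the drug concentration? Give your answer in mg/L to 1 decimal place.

118.5 mg/L

f = (1/2)^(τ/t½) = (1/2)^(53/32) ≈ 0.3173.
C₀ = D/Vd = 1580/6 ≈ 263.333 mg/L.
Before the 4th dose, 3 doses have been given. Superposition: Cmin = C₀·(f + f² + … + f^3).
≈ 263.333 × (0.3173 + 0.1007 + 0.0319) ≈ 263.333 × 0.4499 ≈ 118.474 mg/L.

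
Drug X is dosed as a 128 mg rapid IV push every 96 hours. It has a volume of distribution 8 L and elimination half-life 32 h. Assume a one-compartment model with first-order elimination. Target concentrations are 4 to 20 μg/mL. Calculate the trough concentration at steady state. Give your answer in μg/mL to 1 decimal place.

The dosing interval is 3 half-lives, so f = 2^(−3) = 0.125.
Accumulation ratio R = 1/(1 − f) = 1/0.875 = 8/7.
Single-dose peak C₀ = D/Vd = 128/8 = 16 μg/mL.
Steady-state peak Cmax,ss = C₀·R = 16 × 8/7 ≈ 18.286 μg/mL.
Steady-state trough Cmin,ss = Cmax,ss·f ≈ 18.286 × 0.125 ≈ 2.286 μg/mL.
Trough 2.3 μg/mL vs MEC 4 μg/mL: subtherapeutic.

2.3 μg/mL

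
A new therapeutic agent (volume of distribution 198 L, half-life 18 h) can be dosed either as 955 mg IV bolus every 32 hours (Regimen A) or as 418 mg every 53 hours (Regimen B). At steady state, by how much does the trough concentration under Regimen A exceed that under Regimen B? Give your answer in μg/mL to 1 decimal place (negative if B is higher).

1.7 μg/mL

Regimen A: f = (1/2)^(32/18) ≈ 0.2916; Cmin,ss = (955/198)·f/(1−f) ≈ 1.985 μg/mL.
Regimen B: f = (1/2)^(53/18) ≈ 0.1299; Cmin,ss = (418/198)·f/(1−f) ≈ 0.315 μg/mL.
Difference ≈ 1.985 − 0.315 ≈ 1.670 μg/mL.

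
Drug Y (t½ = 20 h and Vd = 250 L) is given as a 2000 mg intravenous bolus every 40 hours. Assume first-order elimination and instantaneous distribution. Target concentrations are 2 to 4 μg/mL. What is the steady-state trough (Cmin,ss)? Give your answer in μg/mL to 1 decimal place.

2.7 μg/mL

τ = 40 h = 2 half-lives, so f = (1/2)^2 = 0.25.
Accumulation ratio R = 1/(1 − f) = 1/0.75 = 4/3.
Single-dose peak C₀ = D/Vd = 2000/250 = 8 μg/mL.
Steady-state peak Cmax,ss = C₀·R = 8 × 4/3 ≈ 10.667 μg/mL.
Steady-state trough Cmin,ss = Cmax,ss·f ≈ 10.667 × 0.25 ≈ 2.667 μg/mL.
Trough 2.7 μg/mL vs MEC 2 μg/mL: adequate.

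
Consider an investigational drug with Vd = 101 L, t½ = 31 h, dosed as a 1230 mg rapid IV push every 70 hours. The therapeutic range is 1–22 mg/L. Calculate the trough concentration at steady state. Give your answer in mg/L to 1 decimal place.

τ/t½ = 70/31 ≈ 2.2581, so fraction remaining f = (1/2)^(70/31) ≈ 0.2091.
Each bolus raises the concentration by D/Vd = 1230/101 ≈ 12.178 mg/L.
Steady-state trough Cmin,ss = C₀·f/(1−f) ≈ 12.178 × 0.2091/0.7909 ≈ 3.220 mg/L.
Trough 3.2 mg/L vs MEC 1 mg/L: adequate.

3.2 mg/L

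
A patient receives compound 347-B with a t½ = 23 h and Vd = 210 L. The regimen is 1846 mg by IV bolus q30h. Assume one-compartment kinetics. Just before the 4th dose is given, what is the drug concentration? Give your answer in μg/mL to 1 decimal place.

f = (1/2)^(τ/t½) = (1/2)^(30/23) ≈ 0.4049.
C₀ = D/Vd = 1846/210 ≈ 8.790 μg/mL.
Before the 4th dose, 3 doses have been given. Superposition: Cmin = C₀·(f + f² + … + f^3).
≈ 8.790 × (0.4049 + 0.1639 + 0.0664) ≈ 8.790 × 0.6352 ≈ 5.583 μg/mL.

5.6 μg/mL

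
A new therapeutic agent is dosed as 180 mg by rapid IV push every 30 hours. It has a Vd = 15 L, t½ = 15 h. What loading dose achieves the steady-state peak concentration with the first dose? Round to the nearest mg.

240 mg

f = (1/2)^(30/15) ≈ 0.250000; accumulation ratio R = 1/(1−f) ≈ 1.33333.
Loading dose to hit Cmax,ss on first dose: D_load = D_maint·R ≈ 180 × 1.33333 ≈ 240.00 mg.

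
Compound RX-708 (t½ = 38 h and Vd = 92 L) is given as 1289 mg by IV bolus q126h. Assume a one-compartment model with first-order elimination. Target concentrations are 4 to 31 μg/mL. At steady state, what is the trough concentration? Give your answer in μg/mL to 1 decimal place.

1.6 μg/mL

Over one 126-h interval, 126/38 ≈ 3.3158 half-lives elapse, leaving f ≈ 0.1004 of each dose.
Single-dose peak C₀ = D/Vd = 1289/92 ≈ 14.011 μg/mL.
Steady-state trough Cmin,ss = C₀·f/(1−f) ≈ 14.011 × 0.1004/0.8996 ≈ 1.564 μg/mL.
Trough 1.6 μg/mL vs MEC 4 μg/mL: subtherapeutic.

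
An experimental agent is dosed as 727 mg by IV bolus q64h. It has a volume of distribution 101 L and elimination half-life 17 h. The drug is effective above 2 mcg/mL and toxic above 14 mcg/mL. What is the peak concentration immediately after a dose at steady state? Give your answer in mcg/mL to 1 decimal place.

7.8 mcg/mL

k = ln2/t½ = ln2/17 ≈ 0.040773 h⁻¹; fraction remaining f = e^(−kτ) = e^(−0.040773×64) ≈ 0.0736.
At steady state, accumulation factor R = 1/(1 − e^(−kτ)) ≈ 1.0794.
Each bolus raises the concentration by D/Vd = 727/101 ≈ 7.198 mcg/mL.
Steady-state peak Cmax,ss = C₀·R ≈ 7.198 × 1.0794 ≈ 7.770 mcg/mL.
Peak 7.8 mcg/mL vs MTC 14 mcg/mL: below toxic threshold.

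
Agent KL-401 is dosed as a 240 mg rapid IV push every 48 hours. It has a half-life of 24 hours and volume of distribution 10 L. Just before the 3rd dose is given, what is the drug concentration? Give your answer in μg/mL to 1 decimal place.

f = (1/2)^(τ/t½) = (1/2)^(48/24) ≈ 0.2500.
C₀ = D/Vd = 240/10 ≈ 24.000 μg/mL.
Before the 3rd dose, 2 doses have been given. Superposition: Cmin = C₀·(f + f²).
≈ 24.000 × (0.2500 + 0.0625) ≈ 24.000 × 0.3125 ≈ 7.500 μg/mL.

7.5 μg/mL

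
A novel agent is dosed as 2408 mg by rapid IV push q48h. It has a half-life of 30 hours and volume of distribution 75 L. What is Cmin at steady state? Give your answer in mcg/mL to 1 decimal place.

15.8 mcg/mL

Over one 48-h interval, 48/30 ≈ 1.6 half-lives elapse, leaving f ≈ 0.3299 of each dose.
Accumulation ratio R = 1/(1 − f) ≈ 1/0.6701 ≈ 1.4923.
Each bolus raises the concentration by D/Vd = 2408/75 ≈ 32.107 mcg/mL.
Cmax,ss = C₀/(1 − f) ≈ 32.107/0.6701 ≈ 47.914 mcg/mL.
One interval later, Cmin,ss = Cmax,ss·e^(−kτ) ≈ 47.914 × 0.3299 ≈ 15.807 mcg/mL.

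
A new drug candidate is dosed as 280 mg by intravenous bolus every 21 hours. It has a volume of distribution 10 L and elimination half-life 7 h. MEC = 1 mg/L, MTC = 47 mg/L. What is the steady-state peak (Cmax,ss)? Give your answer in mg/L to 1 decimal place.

32.0 mg/L

The dosing interval is 3 half-lives, so f = 2^(−3) = 0.125.
At steady state, R = 1/(1 − 0.125) = 8/7.
Single-dose peak C₀ = D/Vd = 280/10 = 28 mg/L.
Steady-state peak Cmax,ss = C₀·R = 28 × 8/7 ≈ 32.000 mg/L.
Peak 32.0 mg/L vs MTC 47 mg/L: below toxic threshold.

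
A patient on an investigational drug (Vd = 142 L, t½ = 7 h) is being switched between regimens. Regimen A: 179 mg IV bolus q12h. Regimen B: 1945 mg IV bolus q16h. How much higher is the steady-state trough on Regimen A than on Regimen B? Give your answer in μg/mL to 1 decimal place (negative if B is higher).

Regimen A: f = (1/2)^(12/7) ≈ 0.3048; Cmin,ss = (179/142)·f/(1−f) ≈ 0.553 μg/mL.
Regimen B: f = (1/2)^(16/7) ≈ 0.2051; Cmin,ss = (1945/142)·f/(1−f) ≈ 3.534 μg/mL.
Difference ≈ 0.553 − 3.534 ≈ -2.981 μg/mL.

-3.0 μg/mL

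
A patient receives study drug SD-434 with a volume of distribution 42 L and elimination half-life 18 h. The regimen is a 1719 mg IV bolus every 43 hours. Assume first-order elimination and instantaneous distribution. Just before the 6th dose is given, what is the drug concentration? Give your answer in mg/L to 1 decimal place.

f = (1/2)^(τ/t½) = (1/2)^(43/18) ≈ 0.1909.
C₀ = D/Vd = 1719/42 ≈ 40.929 mg/L.
Before the 6th dose, 5 doses have been given. Superposition: Cmin = C₀·(f + f² + … + f^5).
≈ 40.929 × (0.1909 + 0.0364 + 0.0070 + 0.0013 + 0.0003) ≈ 40.929 × 0.2359 ≈ 9.655 mg/L.

9.7 mg/L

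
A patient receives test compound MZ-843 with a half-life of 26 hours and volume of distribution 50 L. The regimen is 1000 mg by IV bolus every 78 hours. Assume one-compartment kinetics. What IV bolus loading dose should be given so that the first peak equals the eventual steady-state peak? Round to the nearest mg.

f = (1/2)^(78/26) ≈ 0.125000; accumulation ratio R = 1/(1−f) ≈ 1.14286.
Loading dose to hit Cmax,ss on first dose: D_load = D_maint·R ≈ 1000 × 1.14286 ≈ 1142.86 mg.

1143 mg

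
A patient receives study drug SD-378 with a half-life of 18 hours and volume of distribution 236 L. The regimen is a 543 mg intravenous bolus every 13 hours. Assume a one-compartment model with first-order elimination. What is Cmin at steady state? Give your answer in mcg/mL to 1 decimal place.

3.5 mcg/mL

k = ln2/t½ = ln2/18 ≈ 0.038508 h⁻¹; fraction remaining f = e^(−kτ) = e^(−0.038508×13) ≈ 0.6062.
Single-dose peak C₀ = D/Vd = 543/236 ≈ 2.301 mcg/mL.
Steady-state trough Cmin,ss = C₀·f/(1−f) ≈ 2.301 × 0.6062/0.3938 ≈ 3.542 mcg/mL.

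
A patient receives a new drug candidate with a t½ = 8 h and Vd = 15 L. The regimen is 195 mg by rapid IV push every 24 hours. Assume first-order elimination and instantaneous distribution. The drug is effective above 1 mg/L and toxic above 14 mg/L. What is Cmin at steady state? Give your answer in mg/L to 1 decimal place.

1.9 mg/L

The dosing interval is 3 half-lives, so f = 2^(−3) = 0.125.
Accumulation ratio R = 1/(1 − f) = 1/0.875 = 8/7.
Single-dose peak C₀ = D/Vd = 195/15 = 13 mg/L.
Steady-state peak Cmax,ss = C₀·R = 13 × 8/7 ≈ 14.857 mg/L.
Steady-state trough Cmin,ss = Cmax,ss·f ≈ 14.857 × 0.125 ≈ 1.857 mg/L.
Trough 1.9 mg/L vs MEC 1 mg/L: adequate.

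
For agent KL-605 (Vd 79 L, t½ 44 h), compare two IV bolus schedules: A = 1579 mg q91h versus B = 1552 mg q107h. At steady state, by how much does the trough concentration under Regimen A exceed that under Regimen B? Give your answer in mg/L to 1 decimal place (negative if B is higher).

1.8 mg/L

Regimen A: f = (1/2)^(91/44) ≈ 0.2385; Cmin,ss = (1579/79)·f/(1−f) ≈ 6.260 mg/L.
Regimen B: f = (1/2)^(107/44) ≈ 0.1853; Cmin,ss = (1552/79)·f/(1−f) ≈ 4.468 mg/L.
Difference ≈ 6.260 − 4.468 ≈ 1.792 mg/L.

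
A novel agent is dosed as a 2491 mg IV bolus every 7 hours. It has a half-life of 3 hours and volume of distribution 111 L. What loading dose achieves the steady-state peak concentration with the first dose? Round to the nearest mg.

f = (1/2)^(7/3) ≈ 0.198425; accumulation ratio R = 1/(1−f) ≈ 1.24754.
Loading dose to hit Cmax,ss on first dose: D_load = D_maint·R ≈ 2491 × 1.24754 ≈ 3107.62 mg.

3108 mg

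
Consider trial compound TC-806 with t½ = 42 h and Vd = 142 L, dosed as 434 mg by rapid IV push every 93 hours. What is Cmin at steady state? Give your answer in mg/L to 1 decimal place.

0.8 mg/L

Over one 93-h interval, 93/42 ≈ 2.2143 half-lives elapse, leaving f ≈ 0.2155 of each dose.
At steady state, accumulation factor R = 1/(1 − e^(−kτ)) ≈ 1.2747.
Single-dose peak C₀ = D/Vd = 434/142 ≈ 3.056 mg/L.
Cmax,ss = C₀/(1 − f) ≈ 3.056/0.7845 ≈ 3.895 mg/L.
Steady-state trough Cmin,ss = Cmax,ss·f ≈ 3.895 × 0.2155 ≈ 0.839 mg/L.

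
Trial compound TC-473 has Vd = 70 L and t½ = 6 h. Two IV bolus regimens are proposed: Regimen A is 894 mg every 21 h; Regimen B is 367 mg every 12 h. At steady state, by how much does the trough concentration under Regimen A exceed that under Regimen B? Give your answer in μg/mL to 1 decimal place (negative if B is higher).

Regimen A: f = (1/2)^(21/6) ≈ 0.0884; Cmin,ss = (894/70)·f/(1−f) ≈ 1.238 μg/mL.
Regimen B: f = (1/2)^(12/6) ≈ 0.2500; Cmin,ss = (367/70)·f/(1−f) ≈ 1.748 μg/mL.
Difference ≈ 1.238 − 1.748 ≈ -0.510 μg/mL.

-0.5 μg/mL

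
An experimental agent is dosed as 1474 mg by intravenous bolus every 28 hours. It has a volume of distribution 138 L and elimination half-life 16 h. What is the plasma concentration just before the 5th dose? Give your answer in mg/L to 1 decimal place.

f = (1/2)^(τ/t½) = (1/2)^(28/16) ≈ 0.2973.
C₀ = D/Vd = 1474/138 ≈ 10.681 mg/L.
Before the 5th dose, 4 doses have been given. Superposition: Cmin = C₀·(f + f² + … + f^4).
≈ 10.681 × (0.2973 + 0.0884 + 0.0263 + 0.0078) ≈ 10.681 × 0.4198 ≈ 4.484 mg/L.

4.5 mg/L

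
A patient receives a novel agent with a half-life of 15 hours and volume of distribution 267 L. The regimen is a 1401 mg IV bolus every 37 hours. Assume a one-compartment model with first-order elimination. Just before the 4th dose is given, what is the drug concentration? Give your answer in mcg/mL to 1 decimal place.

f = (1/2)^(τ/t½) = (1/2)^(37/15) ≈ 0.1809.
C₀ = D/Vd = 1401/267 ≈ 5.247 mcg/mL.
Before the 4th dose, 3 doses have been given. Superposition: Cmin = C₀·(f + f² + … + f^3).
≈ 5.247 × (0.1809 + 0.0327 + 0.0059) ≈ 5.247 × 0.2195 ≈ 1.152 mcg/mL.

1.2 mcg/mL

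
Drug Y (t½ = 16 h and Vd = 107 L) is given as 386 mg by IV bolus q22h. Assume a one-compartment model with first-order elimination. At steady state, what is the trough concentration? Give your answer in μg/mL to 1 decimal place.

2.3 μg/mL

Over one 22-h interval, 22/16 ≈ 1.375 half-lives elapse, leaving f ≈ 0.3856 of each dose.
Each bolus raises the concentration by D/Vd = 386/107 ≈ 3.607 μg/mL.
Steady-state trough Cmin,ss = C₀·f/(1−f) ≈ 3.607 × 0.3856/0.6144 ≈ 2.264 μg/mL.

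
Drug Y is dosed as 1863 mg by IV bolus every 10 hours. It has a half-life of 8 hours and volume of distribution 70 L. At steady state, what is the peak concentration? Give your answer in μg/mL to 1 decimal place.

45.9 μg/mL

Over one 10-h interval, 10/8 ≈ 1.25 half-lives elapse, leaving f ≈ 0.4204 of each dose.
Accumulation ratio R = 1/(1 − f) ≈ 1/0.5796 ≈ 1.7253.
Single-dose peak C₀ = D/Vd = 1863/70 ≈ 26.614 μg/mL.
Cmax,ss = C₀/(1 − f) ≈ 26.614/0.5796 ≈ 45.918 μg/mL.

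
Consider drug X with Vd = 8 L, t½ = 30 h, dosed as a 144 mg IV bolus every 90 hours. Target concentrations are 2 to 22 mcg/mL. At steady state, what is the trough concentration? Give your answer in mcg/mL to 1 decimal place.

The dosing interval is 3 half-lives, so f = 2^(−3) = 0.125.
Accumulation ratio R = 1/(1 − f) = 1/0.875 = 8/7.
Single-dose peak C₀ = D/Vd = 144/8 = 18 mcg/mL.
Steady-state peak Cmax,ss = C₀·R = 18 × 8/7 ≈ 20.571 mcg/mL.
Steady-state trough Cmin,ss = Cmax,ss·f ≈ 20.571 × 0.125 ≈ 2.571 mcg/mL.
Trough 2.6 mcg/mL vs MEC 2 mcg/mL: adequate.

2.6 mcg/mL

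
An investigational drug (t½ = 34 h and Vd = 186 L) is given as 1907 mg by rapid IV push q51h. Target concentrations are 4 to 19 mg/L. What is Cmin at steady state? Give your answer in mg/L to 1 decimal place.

5.6 mg/L

τ/t½ = 51/34 ≈ 1.5, so fraction remaining f = (1/2)^(51/34) ≈ 0.3536.
Single-dose peak C₀ = D/Vd = 1907/186 ≈ 10.253 mg/L.
Steady-state trough Cmin,ss = C₀·f/(1−f) ≈ 10.253 × 0.3536/0.6464 ≈ 5.609 mg/L.
Trough 5.6 mg/L vs MEC 4 mg/L: adequate.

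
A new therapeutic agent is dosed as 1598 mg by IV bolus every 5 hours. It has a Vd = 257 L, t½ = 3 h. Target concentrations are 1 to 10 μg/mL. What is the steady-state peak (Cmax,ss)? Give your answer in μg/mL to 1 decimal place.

9.1 μg/mL

Over one 5-h interval, 5/3 ≈ 1.6667 half-lives elapse, leaving f ≈ 0.3150 of each dose.
Accumulation ratio R = 1/(1 − f) ≈ 1/0.6850 ≈ 1.4599.
Single-dose peak C₀ = D/Vd = 1598/257 ≈ 6.218 μg/mL.
Cmax,ss = C₀/(1 − f) ≈ 6.218/0.6850 ≈ 9.077 μg/mL.
Peak 9.1 μg/mL vs MTC 10 μg/mL: below toxic threshold.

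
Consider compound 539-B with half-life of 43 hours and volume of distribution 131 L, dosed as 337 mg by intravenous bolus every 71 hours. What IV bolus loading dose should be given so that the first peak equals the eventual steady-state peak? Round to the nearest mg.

f = (1/2)^(71/43) ≈ 0.318383; accumulation ratio R = 1/(1−f) ≈ 1.46710.
Loading dose to hit Cmax,ss on first dose: D_load = D_maint·R ≈ 337 × 1.46710 ≈ 494.41 mg.

494 mg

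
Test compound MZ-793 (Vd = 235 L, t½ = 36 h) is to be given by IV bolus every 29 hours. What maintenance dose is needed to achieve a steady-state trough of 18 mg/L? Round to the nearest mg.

3163 mg

τ/t½ = 29/36 ≈ 0.80556, so f = (1/2)^(29/36) ≈ 0.572142.
Cmin,ss = (D/Vd)·f/(1−f), so D = Cmin,ss·Vd·(1−f)/f.
D = 18 × 235 × (1−f)/f ≈ 18 × 235 × 0.74782 ≈ 3163.28 mg.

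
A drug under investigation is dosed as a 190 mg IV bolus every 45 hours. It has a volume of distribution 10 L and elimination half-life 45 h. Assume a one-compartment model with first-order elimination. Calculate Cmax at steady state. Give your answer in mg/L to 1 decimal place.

τ = 45 h = 1 half-life, so f = (1/2)^1 = 0.5.
At steady state, R = 1/(1 − 0.5) = 2/1.
Single-dose peak C₀ = D/Vd = 190/10 = 19 mg/L.
Steady-state peak Cmax,ss = C₀·R = 19 × 2/1 ≈ 38.000 mg/L.

38.0 mg/L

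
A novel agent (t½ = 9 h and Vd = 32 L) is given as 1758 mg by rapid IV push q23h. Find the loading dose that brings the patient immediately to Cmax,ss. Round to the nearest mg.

f = (1/2)^(23/9) ≈ 0.170099; accumulation ratio R = 1/(1−f) ≈ 1.20496.
Loading dose to hit Cmax,ss on first dose: D_load = D_maint·R ≈ 1758 × 1.20496 ≈ 2118.32 mg.

2118 mg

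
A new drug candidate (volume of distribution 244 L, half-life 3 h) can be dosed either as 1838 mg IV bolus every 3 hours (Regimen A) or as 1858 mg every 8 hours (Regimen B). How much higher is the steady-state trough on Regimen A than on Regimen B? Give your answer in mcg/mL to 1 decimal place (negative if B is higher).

6.1 mcg/mL

Regimen A: f = (1/2)^(3/3) ≈ 0.5000; Cmin,ss = (1838/244)·f/(1−f) ≈ 7.533 mcg/mL.
Regimen B: f = (1/2)^(8/3) ≈ 0.1575; Cmin,ss = (1858/244)·f/(1−f) ≈ 1.424 mcg/mL.
Difference ≈ 7.533 − 1.424 ≈ 6.109 mcg/mL.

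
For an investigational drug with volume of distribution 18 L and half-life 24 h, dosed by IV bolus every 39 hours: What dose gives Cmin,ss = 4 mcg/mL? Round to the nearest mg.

150 mg

τ/t½ = 39/24 ≈ 1.625, so f = (1/2)^(39/24) ≈ 0.324210.
Cmin,ss = (D/Vd)·f/(1−f), so D = Cmin,ss·Vd·(1−f)/f.
D = 4 × 18 × (1−f)/f ≈ 4 × 18 × 2.08442 ≈ 150.08 mg.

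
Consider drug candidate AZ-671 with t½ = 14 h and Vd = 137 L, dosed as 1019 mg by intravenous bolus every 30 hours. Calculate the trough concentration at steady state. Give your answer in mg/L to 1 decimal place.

Over one 30-h interval, 30/14 ≈ 2.1429 half-lives elapse, leaving f ≈ 0.2264 of each dose.
Each bolus raises the concentration by D/Vd = 1019/137 ≈ 7.438 mg/L.
Steady-state trough Cmin,ss = C₀·f/(1−f) ≈ 7.438 × 0.2264/0.7736 ≈ 2.177 mg/L.

2.2 mg/L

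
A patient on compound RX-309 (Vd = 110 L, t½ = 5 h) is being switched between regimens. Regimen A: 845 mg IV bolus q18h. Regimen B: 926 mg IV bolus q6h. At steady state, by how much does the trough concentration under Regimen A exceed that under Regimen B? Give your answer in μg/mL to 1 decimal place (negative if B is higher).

-5.8 μg/mL

Regimen A: f = (1/2)^(18/5) ≈ 0.0825; Cmin,ss = (845/110)·f/(1−f) ≈ 0.691 μg/mL.
Regimen B: f = (1/2)^(6/5) ≈ 0.4353; Cmin,ss = (926/110)·f/(1−f) ≈ 6.489 μg/mL.
Difference ≈ 0.691 − 6.489 ≈ -5.798 μg/mL.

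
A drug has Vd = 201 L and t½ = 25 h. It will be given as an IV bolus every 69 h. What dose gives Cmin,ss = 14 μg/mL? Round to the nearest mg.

16248 mg

τ/t½ = 69/25 ≈ 2.76, so f = (1/2)^(69/25) ≈ 0.147624.
Cmin,ss = (D/Vd)·f/(1−f), so D = Cmin,ss·Vd·(1−f)/f.
D = 14 × 201 × (1−f)/f ≈ 14 × 201 × 5.77397 ≈ 16247.95 mg.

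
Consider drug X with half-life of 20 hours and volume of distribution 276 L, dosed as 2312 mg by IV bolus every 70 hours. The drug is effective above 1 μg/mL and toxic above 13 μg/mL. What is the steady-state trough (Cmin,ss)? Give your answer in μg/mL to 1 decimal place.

k = ln2/t½ = ln2/20 ≈ 0.034657 h⁻¹; fraction remaining f = e^(−kτ) = e^(−0.034657×70) ≈ 0.0884.
At steady state, accumulation factor R = 1/(1 − e^(−kτ)) ≈ 1.0970.
Each bolus raises the concentration by D/Vd = 2312/276 ≈ 8.377 μg/mL.
Cmax,ss = C₀/(1 − f) ≈ 8.377/0.9116 ≈ 9.189 μg/mL.
One interval later, Cmin,ss = Cmax,ss·e^(−kτ) ≈ 9.189 × 0.0884 ≈ 0.812 μg/mL.
Trough 0.8 μg/mL vs MEC 1 μg/mL: subtherapeutic.

0.8 μg/mL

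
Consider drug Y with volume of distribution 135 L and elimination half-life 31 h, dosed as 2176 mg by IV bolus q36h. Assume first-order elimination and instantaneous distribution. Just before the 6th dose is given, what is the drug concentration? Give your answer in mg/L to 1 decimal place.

f = (1/2)^(τ/t½) = (1/2)^(36/31) ≈ 0.4471.
C₀ = D/Vd = 2176/135 ≈ 16.119 mg/L.
Before the 6th dose, 5 doses have been given. Superposition: Cmin = C₀·(f + f² + … + f^5).
≈ 16.119 × (0.4471 + 0.1999 + 0.0894 + 0.0400 + 0.0179) ≈ 16.119 × 0.7943 ≈ 12.803 mg/L.

12.8 mg/L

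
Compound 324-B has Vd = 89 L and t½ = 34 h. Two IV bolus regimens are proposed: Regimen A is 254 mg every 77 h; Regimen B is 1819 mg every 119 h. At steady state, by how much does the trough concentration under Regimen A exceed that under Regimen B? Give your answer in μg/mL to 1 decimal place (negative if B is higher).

Regimen A: f = (1/2)^(77/34) ≈ 0.2081; Cmin,ss = (254/89)·f/(1−f) ≈ 0.750 μg/mL.
Regimen B: f = (1/2)^(119/34) ≈ 0.0884; Cmin,ss = (1819/89)·f/(1−f) ≈ 1.982 μg/mL.
Difference ≈ 0.750 − 1.982 ≈ -1.232 μg/mL.

-1.2 μg/mL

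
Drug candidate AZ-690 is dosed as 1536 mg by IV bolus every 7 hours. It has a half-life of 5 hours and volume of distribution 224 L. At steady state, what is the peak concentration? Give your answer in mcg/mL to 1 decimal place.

k = ln2/t½ = ln2/5 ≈ 0.138629 h⁻¹; fraction remaining f = e^(−kτ) = e^(−0.138629×7) ≈ 0.3789.
At steady state, accumulation factor R = 1/(1 − e^(−kτ)) ≈ 1.6100.
Each bolus raises the concentration by D/Vd = 1536/224 ≈ 6.857 mcg/mL.
Steady-state peak Cmax,ss = C₀·R ≈ 6.857 × 1.6100 ≈ 11.040 mcg/mL.

11.0 mcg/mL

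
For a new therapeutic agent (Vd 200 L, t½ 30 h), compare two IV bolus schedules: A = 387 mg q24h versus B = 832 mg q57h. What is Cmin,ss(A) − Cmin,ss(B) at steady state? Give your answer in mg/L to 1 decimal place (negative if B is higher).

1.1 mg/L

Regimen A: f = (1/2)^(24/30) ≈ 0.5743; Cmin,ss = (387/200)·f/(1−f) ≈ 2.610 mg/L.
Regimen B: f = (1/2)^(57/30) ≈ 0.2679; Cmin,ss = (832/200)·f/(1−f) ≈ 1.522 mg/L.
Difference ≈ 2.610 − 1.522 ≈ 1.088 mg/L.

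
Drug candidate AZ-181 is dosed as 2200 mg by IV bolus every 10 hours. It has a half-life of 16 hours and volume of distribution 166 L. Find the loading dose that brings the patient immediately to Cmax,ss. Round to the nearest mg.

6257 mg

f = (1/2)^(10/16) ≈ 0.648420; accumulation ratio R = 1/(1−f) ≈ 2.84430.
Loading dose to hit Cmax,ss on first dose: D_load = D_maint·R ≈ 2200 × 2.84430 ≈ 6257.46 mg.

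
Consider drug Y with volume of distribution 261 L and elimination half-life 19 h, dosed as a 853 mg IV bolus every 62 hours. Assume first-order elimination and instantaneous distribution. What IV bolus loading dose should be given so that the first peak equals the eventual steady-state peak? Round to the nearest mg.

952 mg

f = (1/2)^(62/19) ≈ 0.104158; accumulation ratio R = 1/(1−f) ≈ 1.11627.
Loading dose to hit Cmax,ss on first dose: D_load = D_maint·R ≈ 853 × 1.11627 ≈ 952.18 mg.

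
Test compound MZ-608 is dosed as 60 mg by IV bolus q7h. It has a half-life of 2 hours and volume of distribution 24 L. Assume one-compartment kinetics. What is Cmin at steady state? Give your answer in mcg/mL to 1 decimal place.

0.2 mcg/mL

τ/t½ = 7/2 ≈ 3.5, so fraction remaining f = (1/2)^(7/2) ≈ 0.0884.
Accumulation ratio R = 1/(1 − f) ≈ 1/0.9116 ≈ 1.0970.
Each bolus raises the concentration by D/Vd = 60/24 ≈ 2.500 mcg/mL.
Steady-state peak Cmax,ss = C₀·R ≈ 2.500 × 1.0970 ≈ 2.742 mcg/mL.
One interval later, Cmin,ss = Cmax,ss·e^(−kτ) ≈ 2.742 × 0.0884 ≈ 0.242 mcg/mL.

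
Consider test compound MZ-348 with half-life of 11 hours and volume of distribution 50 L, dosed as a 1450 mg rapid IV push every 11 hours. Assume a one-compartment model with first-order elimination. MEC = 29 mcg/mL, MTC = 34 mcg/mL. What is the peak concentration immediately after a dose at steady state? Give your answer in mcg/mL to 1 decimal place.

58.0 mcg/mL

The dosing interval is 1 half-life, so f = 2^(−1) = 0.5.
At steady state, R = 1/(1 − 0.5) = 2/1.
Single-dose peak C₀ = D/Vd = 1450/50 = 29 mcg/mL.
Steady-state peak Cmax,ss = C₀·R = 29 × 2/1 ≈ 58.000 mcg/mL.
Peak 58.0 mcg/mL vs MTC 34 mcg/mL: exceeds toxic threshold.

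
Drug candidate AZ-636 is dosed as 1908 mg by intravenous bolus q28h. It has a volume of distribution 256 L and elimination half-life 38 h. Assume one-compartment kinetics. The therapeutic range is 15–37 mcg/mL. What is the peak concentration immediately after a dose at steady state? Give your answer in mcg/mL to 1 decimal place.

18.6 mcg/mL

Over one 28-h interval, 28/38 ≈ 0.73684 half-lives elapse, leaving f ≈ 0.6001 of each dose.
At steady state, accumulation factor R = 1/(1 − e^(−kτ)) ≈ 2.5006.
Each bolus raises the concentration by D/Vd = 1908/256 ≈ 7.453 mcg/mL.
Steady-state peak Cmax,ss = C₀·R ≈ 7.453 × 2.5006 ≈ 18.637 mcg/mL.
Peak 18.6 mcg/mL vs MTC 37 mcg/mL: below toxic threshold.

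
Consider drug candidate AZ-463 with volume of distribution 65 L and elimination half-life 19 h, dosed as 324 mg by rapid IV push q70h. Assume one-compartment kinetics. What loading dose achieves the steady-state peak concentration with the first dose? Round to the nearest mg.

351 mg

f = (1/2)^(70/19) ≈ 0.077793; accumulation ratio R = 1/(1−f) ≈ 1.08436.
Loading dose to hit Cmax,ss on first dose: D_load = D_maint·R ≈ 324 × 1.08436 ≈ 351.33 mg.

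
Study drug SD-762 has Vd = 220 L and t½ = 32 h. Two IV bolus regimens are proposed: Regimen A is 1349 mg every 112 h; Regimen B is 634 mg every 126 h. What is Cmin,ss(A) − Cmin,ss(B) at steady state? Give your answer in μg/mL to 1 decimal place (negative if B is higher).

Regimen A: f = (1/2)^(112/32) ≈ 0.0884; Cmin,ss = (1349/220)·f/(1−f) ≈ 0.595 μg/mL.
Regimen B: f = (1/2)^(126/32) ≈ 0.0653; Cmin,ss = (634/220)·f/(1−f) ≈ 0.201 μg/mL.
Difference ≈ 0.595 − 0.201 ≈ 0.394 μg/mL.

0.4 μg/mL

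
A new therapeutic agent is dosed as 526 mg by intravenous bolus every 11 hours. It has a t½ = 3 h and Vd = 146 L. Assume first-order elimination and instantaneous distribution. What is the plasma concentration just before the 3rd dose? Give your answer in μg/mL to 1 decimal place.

f = (1/2)^(τ/t½) = (1/2)^(11/3) ≈ 0.0787.
C₀ = D/Vd = 526/146 ≈ 3.603 μg/mL.
Before the 3rd dose, 2 doses have been given. Superposition: Cmin = C₀·(f + f²).
≈ 3.603 × (0.0787 + 0.0062) ≈ 3.603 × 0.0849 ≈ 0.306 μg/mL.

0.3 μg/mL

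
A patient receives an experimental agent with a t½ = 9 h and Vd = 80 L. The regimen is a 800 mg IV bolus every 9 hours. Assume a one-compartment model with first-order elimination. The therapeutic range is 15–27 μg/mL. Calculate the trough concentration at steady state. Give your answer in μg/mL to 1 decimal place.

10.0 μg/mL

The dosing interval is 1 half-life, so f = 2^(−1) = 0.5.
Accumulation ratio R = 1/(1 − f) = 1/0.5 = 2/1.
Single-dose peak C₀ = D/Vd = 800/80 = 10 μg/mL.
Steady-state peak Cmax,ss = C₀·R = 10 × 2/1 ≈ 20.000 μg/mL.
Steady-state trough Cmin,ss = Cmax,ss·f ≈ 20.000 × 0.5 ≈ 10.000 μg/mL.
Trough 10.0 μg/mL vs MEC 15 μg/mL: subtherapeutic.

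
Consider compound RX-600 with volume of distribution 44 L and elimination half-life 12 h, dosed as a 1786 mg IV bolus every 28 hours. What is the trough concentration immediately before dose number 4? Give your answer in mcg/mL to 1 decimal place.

10.0 mcg/mL

f = (1/2)^(τ/t½) = (1/2)^(28/12) ≈ 0.1984.
C₀ = D/Vd = 1786/44 ≈ 40.591 mcg/mL.
Before the 4th dose, 3 doses have been given. Superposition: Cmin = C₀·(f + f² + … + f^3).
≈ 40.591 × (0.1984 + 0.0394 + 0.0078) ≈ 40.591 × 0.2456 ≈ 9.969 mcg/mL.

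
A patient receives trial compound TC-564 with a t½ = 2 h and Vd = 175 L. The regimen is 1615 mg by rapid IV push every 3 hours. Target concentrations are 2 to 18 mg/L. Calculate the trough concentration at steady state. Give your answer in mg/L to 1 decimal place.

k = ln2/t½ = ln2/2 ≈ 0.346574 h⁻¹; fraction remaining f = e^(−kτ) = e^(−0.346574×3) ≈ 0.3536.
At steady state, accumulation factor R = 1/(1 − e^(−kτ)) ≈ 1.5470.
Each bolus raises the concentration by D/Vd = 1615/175 ≈ 9.229 mg/L.
Steady-state peak Cmax,ss = C₀·R ≈ 9.229 × 1.5470 ≈ 14.277 mg/L.
Steady-state trough Cmin,ss = Cmax,ss·f ≈ 14.277 × 0.3536 ≈ 5.048 mg/L.
Trough 5.0 mg/L vs MEC 2 mg/L: adequate.

5.0 mg/L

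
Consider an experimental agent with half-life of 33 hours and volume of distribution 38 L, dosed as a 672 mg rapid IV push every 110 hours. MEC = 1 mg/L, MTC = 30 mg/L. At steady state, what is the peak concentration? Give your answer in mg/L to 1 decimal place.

k = ln2/t½ = ln2/33 ≈ 0.021004 h⁻¹; fraction remaining f = e^(−kτ) = e^(−0.021004×110) ≈ 0.0992.
At steady state, accumulation factor R = 1/(1 − e^(−kτ)) ≈ 1.1101.
Each bolus raises the concentration by D/Vd = 672/38 ≈ 17.684 mg/L.
Cmax,ss = C₀/(1 − f) ≈ 17.684/0.9008 ≈ 19.631 mg/L.
Peak 19.6 mg/L vs MTC 30 mg/L: below toxic threshold.

19.6 mg/L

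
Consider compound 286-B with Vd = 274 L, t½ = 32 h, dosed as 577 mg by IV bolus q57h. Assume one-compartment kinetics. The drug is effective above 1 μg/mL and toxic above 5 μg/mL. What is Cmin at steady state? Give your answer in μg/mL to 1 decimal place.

Over one 57-h interval, 57/32 ≈ 1.7812 half-lives elapse, leaving f ≈ 0.2909 of each dose.
Single-dose peak C₀ = D/Vd = 577/274 ≈ 2.106 μg/mL.
Steady-state trough Cmin,ss = C₀·f/(1−f) ≈ 2.106 × 0.2909/0.7091 ≈ 0.864 μg/mL.
Trough 0.9 μg/mL vs MEC 1 μg/mL: subtherapeutic.

0.9 μg/mL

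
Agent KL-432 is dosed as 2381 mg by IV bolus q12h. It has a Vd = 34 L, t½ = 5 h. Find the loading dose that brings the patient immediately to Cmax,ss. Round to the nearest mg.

2938 mg

f = (1/2)^(12/5) ≈ 0.189465; accumulation ratio R = 1/(1−f) ≈ 1.23375.
Loading dose to hit Cmax,ss on first dose: D_load = D_maint·R ≈ 2381 × 1.23375 ≈ 2937.56 mg.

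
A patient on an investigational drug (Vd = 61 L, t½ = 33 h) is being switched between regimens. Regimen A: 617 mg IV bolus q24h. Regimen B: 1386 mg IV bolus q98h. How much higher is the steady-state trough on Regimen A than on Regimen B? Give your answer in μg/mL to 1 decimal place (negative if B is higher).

Regimen A: f = (1/2)^(24/33) ≈ 0.6040; Cmin,ss = (617/61)·f/(1−f) ≈ 15.428 μg/mL.
Regimen B: f = (1/2)^(98/33) ≈ 0.1277; Cmin,ss = (1386/61)·f/(1−f) ≈ 3.326 μg/mL.
Difference ≈ 15.428 − 3.326 ≈ 12.102 μg/mL.

12.1 μg/mL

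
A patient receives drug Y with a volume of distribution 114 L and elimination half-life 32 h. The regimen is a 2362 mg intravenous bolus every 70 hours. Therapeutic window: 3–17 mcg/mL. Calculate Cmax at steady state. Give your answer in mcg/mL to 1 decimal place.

τ/t½ = 70/32 ≈ 2.1875, so fraction remaining f = (1/2)^(70/32) ≈ 0.2195.
Accumulation ratio R = 1/(1 − f) ≈ 1/0.7805 ≈ 1.2812.
Each bolus raises the concentration by D/Vd = 2362/114 ≈ 20.719 mcg/mL.
Steady-state peak Cmax,ss = C₀·R ≈ 20.719 × 1.2812 ≈ 26.545 mcg/mL.
Peak 26.5 mcg/mL vs MTC 17 mcg/mL: exceeds toxic threshold.

26.5 mcg/mL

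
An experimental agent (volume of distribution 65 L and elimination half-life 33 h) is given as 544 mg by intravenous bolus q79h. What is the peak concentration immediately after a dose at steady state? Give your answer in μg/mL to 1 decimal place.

τ/t½ = 79/33 ≈ 2.3939, so fraction remaining f = (1/2)^(79/33) ≈ 0.1903.
At steady state, accumulation factor R = 1/(1 − e^(−kτ)) ≈ 1.2350.
Single-dose peak C₀ = D/Vd = 544/65 ≈ 8.369 μg/mL.
Steady-state peak Cmax,ss = C₀·R ≈ 8.369 × 1.2350 ≈ 10.336 μg/mL.

10.3 μg/mL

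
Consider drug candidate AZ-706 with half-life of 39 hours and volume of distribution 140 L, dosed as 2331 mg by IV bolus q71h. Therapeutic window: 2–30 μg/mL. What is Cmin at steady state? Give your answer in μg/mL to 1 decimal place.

6.6 μg/mL

Over one 71-h interval, 71/39 ≈ 1.8205 half-lives elapse, leaving f ≈ 0.2831 of each dose.
At steady state, accumulation factor R = 1/(1 − e^(−kτ)) ≈ 1.3949.
Each bolus raises the concentration by D/Vd = 2331/140 ≈ 16.650 μg/mL.
Cmax,ss = C₀/(1 − f) ≈ 16.650/0.7169 ≈ 23.225 μg/mL.
Steady-state trough Cmin,ss = Cmax,ss·f ≈ 23.225 × 0.2831 ≈ 6.575 μg/mL.
Trough 6.6 μg/mL vs MEC 2 μg/mL: adequate.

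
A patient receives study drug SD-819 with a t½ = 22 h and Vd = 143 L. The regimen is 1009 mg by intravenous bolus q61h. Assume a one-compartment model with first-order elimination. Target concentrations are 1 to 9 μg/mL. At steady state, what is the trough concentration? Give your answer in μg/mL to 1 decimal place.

1.2 μg/mL

Over one 61-h interval, 61/22 ≈ 2.7727 half-lives elapse, leaving f ≈ 0.1463 of each dose.
At steady state, accumulation factor R = 1/(1 − e^(−kτ)) ≈ 1.1714.
Each bolus raises the concentration by D/Vd = 1009/143 ≈ 7.056 μg/mL.
Cmax,ss = C₀/(1 − f) ≈ 7.056/0.8537 ≈ 8.265 μg/mL.
One interval later, Cmin,ss = Cmax,ss·e^(−kτ) ≈ 8.265 × 0.1463 ≈ 1.209 μg/mL.
Trough 1.2 μg/mL vs MEC 1 μg/mL: adequate.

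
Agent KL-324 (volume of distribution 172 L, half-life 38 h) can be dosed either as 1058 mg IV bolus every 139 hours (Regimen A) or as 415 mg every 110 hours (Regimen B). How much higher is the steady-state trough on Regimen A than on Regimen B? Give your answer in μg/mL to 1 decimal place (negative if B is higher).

Regimen A: f = (1/2)^(139/38) ≈ 0.0792; Cmin,ss = (1058/172)·f/(1−f) ≈ 0.529 μg/mL.
Regimen B: f = (1/2)^(110/38) ≈ 0.1345; Cmin,ss = (415/172)·f/(1−f) ≈ 0.375 μg/mL.
Difference ≈ 0.529 − 0.375 ≈ 0.154 μg/mL.

0.2 μg/mL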